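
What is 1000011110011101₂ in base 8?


Group into 3-bit groups: 001000011110011101
  001 = 1
  000 = 0
  011 = 3
  110 = 6
  011 = 3
  101 = 5
= 0o103635


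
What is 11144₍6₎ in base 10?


Positional values (base 6):
  4 × 6^0 = 4 × 1 = 4
  4 × 6^1 = 4 × 6 = 24
  1 × 6^2 = 1 × 36 = 36
  1 × 6^3 = 1 × 216 = 216
  1 × 6^4 = 1 × 1296 = 1296
Sum = 4 + 24 + 36 + 216 + 1296
= 1576


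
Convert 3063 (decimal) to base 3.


Divide by 3 repeatedly:
3063 ÷ 3 = 1021 remainder 0
1021 ÷ 3 = 340 remainder 1
340 ÷ 3 = 113 remainder 1
113 ÷ 3 = 37 remainder 2
37 ÷ 3 = 12 remainder 1
12 ÷ 3 = 4 remainder 0
4 ÷ 3 = 1 remainder 1
1 ÷ 3 = 0 remainder 1
Reading remainders bottom-up:
= 11012110


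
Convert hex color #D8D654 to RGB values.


Hex: #D8D654
R = D8₁₆ = 216
G = D6₁₆ = 214
B = 54₁₆ = 84
= RGB(216, 214, 84)


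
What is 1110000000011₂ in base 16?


Group into 4-bit nibbles: 0001110000000011
  0001 = 1
  1100 = C
  0000 = 0
  0011 = 3
= 0x1C03


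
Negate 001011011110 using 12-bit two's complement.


Original: 001011011110
Step 1 - Invert all bits: 110100100001
Step 2 - Add 1: 110100100001 + 1
= 110100100010 (represents -734)


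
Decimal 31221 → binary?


Divide by 2 repeatedly:
31221 ÷ 2 = 15610 remainder 1
15610 ÷ 2 = 7805 remainder 0
7805 ÷ 2 = 3902 remainder 1
3902 ÷ 2 = 1951 remainder 0
1951 ÷ 2 = 975 remainder 1
975 ÷ 2 = 487 remainder 1
487 ÷ 2 = 243 remainder 1
243 ÷ 2 = 121 remainder 1
121 ÷ 2 = 60 remainder 1
60 ÷ 2 = 30 remainder 0
30 ÷ 2 = 15 remainder 0
15 ÷ 2 = 7 remainder 1
7 ÷ 2 = 3 remainder 1
3 ÷ 2 = 1 remainder 1
1 ÷ 2 = 0 remainder 1
Reading remainders bottom-up:
= 111100111110101


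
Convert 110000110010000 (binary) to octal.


Group into 3-bit groups: 110000110010000
  110 = 6
  000 = 0
  110 = 6
  010 = 2
  000 = 0
= 0o60620


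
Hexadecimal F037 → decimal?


Positional values:
Position 0: 7 × 16^0 = 7 × 1 = 7
Position 1: 3 × 16^1 = 3 × 16 = 48
Position 2: 0 × 16^2 = 0 × 256 = 0
Position 3: F × 16^3 = 15 × 4096 = 61440
Sum = 7 + 48 + 0 + 61440
= 61495


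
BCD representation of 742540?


Each digit → 4-bit binary:
  7 → 0111
  4 → 0100
  2 → 0010
  5 → 0101
  4 → 0100
  0 → 0000
= 0111 0100 0010 0101 0100 0000


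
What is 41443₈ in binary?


Each octal digit → 3 binary bits:
  4 = 100
  1 = 001
  4 = 100
  4 = 100
  3 = 011
Concatenate: 100 001 100 100 011
= 100001100100011


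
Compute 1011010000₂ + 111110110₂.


Align and add column by column (LSB to MSB, carry propagating):
  01011010000
+ 00111110110
  -----------
  col 0: 0 + 0 + 0 (carry in) = 0 → bit 0, carry out 0
  col 1: 0 + 1 + 0 (carry in) = 1 → bit 1, carry out 0
  col 2: 0 + 1 + 0 (carry in) = 1 → bit 1, carry out 0
  col 3: 0 + 0 + 0 (carry in) = 0 → bit 0, carry out 0
  col 4: 1 + 1 + 0 (carry in) = 2 → bit 0, carry out 1
  col 5: 0 + 1 + 1 (carry in) = 2 → bit 0, carry out 1
  col 6: 1 + 1 + 1 (carry in) = 3 → bit 1, carry out 1
  col 7: 1 + 1 + 1 (carry in) = 3 → bit 1, carry out 1
  col 8: 0 + 1 + 1 (carry in) = 2 → bit 0, carry out 1
  col 9: 1 + 0 + 1 (carry in) = 2 → bit 0, carry out 1
  col 10: 0 + 0 + 1 (carry in) = 1 → bit 1, carry out 0
Reading bits MSB→LSB: 10011000110
Strip leading zeros: 10011000110
= 10011000110


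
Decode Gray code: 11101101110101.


Gray code: 11101101110101
MSB stays the same: 1
Each subsequent bit = prev_binary XOR current_gray:
  B[1] = 1 XOR 1 = 0
  B[2] = 0 XOR 1 = 1
  B[3] = 1 XOR 0 = 1
  B[4] = 1 XOR 1 = 0
  B[5] = 0 XOR 1 = 1
  B[6] = 1 XOR 0 = 1
  B[7] = 1 XOR 1 = 0
  B[8] = 0 XOR 1 = 1
  B[9] = 1 XOR 1 = 0
  B[10] = 0 XOR 0 = 0
  B[11] = 0 XOR 1 = 1
  B[12] = 1 XOR 0 = 1
  B[13] = 1 XOR 1 = 0
= 10110110100110 (11686 decimal)


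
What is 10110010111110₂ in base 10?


Positional values:
Bit 1: 1 × 2^1 = 2
Bit 2: 1 × 2^2 = 4
Bit 3: 1 × 2^3 = 8
Bit 4: 1 × 2^4 = 16
Bit 5: 1 × 2^5 = 32
Bit 7: 1 × 2^7 = 128
Bit 10: 1 × 2^10 = 1024
Bit 11: 1 × 2^11 = 2048
Bit 13: 1 × 2^13 = 8192
Sum = 2 + 4 + 8 + 16 + 32 + 128 + 1024 + 2048 + 8192
= 11454


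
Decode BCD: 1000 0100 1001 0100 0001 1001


Each 4-bit group → digit:
  1000 → 8
  0100 → 4
  1001 → 9
  0100 → 4
  0001 → 1
  1001 → 9
= 849419


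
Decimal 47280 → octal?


Divide by 8 repeatedly:
47280 ÷ 8 = 5910 remainder 0
5910 ÷ 8 = 738 remainder 6
738 ÷ 8 = 92 remainder 2
92 ÷ 8 = 11 remainder 4
11 ÷ 8 = 1 remainder 3
1 ÷ 8 = 0 remainder 1
Reading remainders bottom-up:
= 0o134260


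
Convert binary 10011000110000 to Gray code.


Binary: 10011000110000
Gray code: G = B XOR (B >> 1)
B >> 1 = 01001100011000
10011000110000 XOR 01001100011000:
  1 XOR 0 = 1
  0 XOR 1 = 1
  0 XOR 0 = 0
  1 XOR 0 = 1
  1 XOR 1 = 0
  0 XOR 1 = 1
  0 XOR 0 = 0
  0 XOR 0 = 0
  1 XOR 0 = 1
  1 XOR 1 = 0
  0 XOR 1 = 1
  0 XOR 0 = 0
  0 XOR 0 = 0
  0 XOR 0 = 0
= 11010100101000


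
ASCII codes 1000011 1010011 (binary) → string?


Codes (binary): 1000011 1010011
Per-code ASCII lookup:
  1000011 = 67  (range 65-90: uppercase, 67 - 65 = 2) → 'C'
  1010011 = 83  (range 65-90: uppercase, 83 - 65 = 18) → 'S'
= 'CS'


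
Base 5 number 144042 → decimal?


Positional values (base 5):
  2 × 5^0 = 2 × 1 = 2
  4 × 5^1 = 4 × 5 = 20
  0 × 5^2 = 0 × 25 = 0
  4 × 5^3 = 4 × 125 = 500
  4 × 5^4 = 4 × 625 = 2500
  1 × 5^5 = 1 × 3125 = 3125
Sum = 2 + 20 + 0 + 500 + 2500 + 3125
= 6147


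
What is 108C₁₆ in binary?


Each hex digit → 4 binary bits:
  1 = 0001
  0 = 0000
  8 = 1000
  C = 1100
Concatenate: 0001 0000 1000 1100
= 0001000010001100


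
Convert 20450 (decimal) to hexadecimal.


Divide by 16 repeatedly:
20450 ÷ 16 = 1278 remainder 2 (2)
1278 ÷ 16 = 79 remainder 14 (E)
79 ÷ 16 = 4 remainder 15 (F)
4 ÷ 16 = 0 remainder 4 (4)
Reading remainders bottom-up:
= 0x4FE2


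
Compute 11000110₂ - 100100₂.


Align and subtract column by column (LSB to MSB, borrowing when needed):
  11000110
- 00100100
  --------
  col 0: (0 - 0 borrow-in) - 0 → 0 - 0 = 0, borrow out 0
  col 1: (1 - 0 borrow-in) - 0 → 1 - 0 = 1, borrow out 0
  col 2: (1 - 0 borrow-in) - 1 → 1 - 1 = 0, borrow out 0
  col 3: (0 - 0 borrow-in) - 0 → 0 - 0 = 0, borrow out 0
  col 4: (0 - 0 borrow-in) - 0 → 0 - 0 = 0, borrow out 0
  col 5: (0 - 0 borrow-in) - 1 → borrow from next column: (0+2) - 1 = 1, borrow out 1
  col 6: (1 - 1 borrow-in) - 0 → 0 - 0 = 0, borrow out 0
  col 7: (1 - 0 borrow-in) - 0 → 1 - 0 = 1, borrow out 0
Reading bits MSB→LSB: 10100010
Strip leading zeros: 10100010
= 10100010


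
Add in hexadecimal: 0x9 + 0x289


Align and add column by column (LSB to MSB, each column mod 16 with carry):
  0009
+ 0289
  ----
  col 0: 9(9) + 9(9) + 0 (carry in) = 18 → 2(2), carry out 1
  col 1: 0(0) + 8(8) + 1 (carry in) = 9 → 9(9), carry out 0
  col 2: 0(0) + 2(2) + 0 (carry in) = 2 → 2(2), carry out 0
  col 3: 0(0) + 0(0) + 0 (carry in) = 0 → 0(0), carry out 0
Reading digits MSB→LSB: 0292
Strip leading zeros: 292
= 0x292


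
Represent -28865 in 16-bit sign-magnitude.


Sign bit: 1 (negative)
Magnitude: 28865 = 111000011000001
= 1111000011000001


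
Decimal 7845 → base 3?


Divide by 3 repeatedly:
7845 ÷ 3 = 2615 remainder 0
2615 ÷ 3 = 871 remainder 2
871 ÷ 3 = 290 remainder 1
290 ÷ 3 = 96 remainder 2
96 ÷ 3 = 32 remainder 0
32 ÷ 3 = 10 remainder 2
10 ÷ 3 = 3 remainder 1
3 ÷ 3 = 1 remainder 0
1 ÷ 3 = 0 remainder 1
Reading remainders bottom-up:
= 101202120


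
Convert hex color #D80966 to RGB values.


Hex: #D80966
R = D8₁₆ = 216
G = 09₁₆ = 9
B = 66₁₆ = 102
= RGB(216, 9, 102)


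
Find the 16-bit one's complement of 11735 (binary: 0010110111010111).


Original: 0010110111010111
Invert all bits:
  bit 0: 0 → 1
  bit 1: 0 → 1
  bit 2: 1 → 0
  bit 3: 0 → 1
  bit 4: 1 → 0
  bit 5: 1 → 0
  bit 6: 0 → 1
  bit 7: 1 → 0
  bit 8: 1 → 0
  bit 9: 1 → 0
  bit 10: 0 → 1
  bit 11: 1 → 0
  bit 12: 0 → 1
  bit 13: 1 → 0
  bit 14: 1 → 0
  bit 15: 1 → 0
= 1101001000101000


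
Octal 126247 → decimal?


Positional values:
Position 0: 7 × 8^0 = 7
Position 1: 4 × 8^1 = 32
Position 2: 2 × 8^2 = 128
Position 3: 6 × 8^3 = 3072
Position 4: 2 × 8^4 = 8192
Position 5: 1 × 8^5 = 32768
Sum = 7 + 32 + 128 + 3072 + 8192 + 32768
= 44199


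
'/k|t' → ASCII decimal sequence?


String: '/k|t'  (4 characters)
Per-character ASCII lookup:
  '/': special character: '/' = 47
  'k': lowercase starts at 97: 'k' = 97 + 10 = 107
  '|': special character: '|' = 124
  't': lowercase starts at 97: 't' = 97 + 19 = 116
= 47 107 124 116


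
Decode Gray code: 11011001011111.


Gray code: 11011001011111
MSB stays the same: 1
Each subsequent bit = prev_binary XOR current_gray:
  B[1] = 1 XOR 1 = 0
  B[2] = 0 XOR 0 = 0
  B[3] = 0 XOR 1 = 1
  B[4] = 1 XOR 1 = 0
  B[5] = 0 XOR 0 = 0
  B[6] = 0 XOR 0 = 0
  B[7] = 0 XOR 1 = 1
  B[8] = 1 XOR 0 = 1
  B[9] = 1 XOR 1 = 0
  B[10] = 0 XOR 1 = 1
  B[11] = 1 XOR 1 = 0
  B[12] = 0 XOR 1 = 1
  B[13] = 1 XOR 1 = 0
= 10010001101010 (9322 decimal)


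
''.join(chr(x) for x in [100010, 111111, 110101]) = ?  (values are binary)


Codes (binary): 100010 111111 110101
Per-code ASCII lookup:
  100010 = 34  (special character) → '"'
  111111 = 63  (special character) → '?'
  110101 = 53  (range 48-57: digits, 53 - 48 = 5) → '5'
= '"?5'


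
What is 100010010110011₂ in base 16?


Group into 4-bit nibbles: 0100010010110011
  0100 = 4
  0100 = 4
  1011 = B
  0011 = 3
= 0x44B3


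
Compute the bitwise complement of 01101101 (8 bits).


Original: 01101101
Invert all bits:
  bit 0: 0 → 1
  bit 1: 1 → 0
  bit 2: 1 → 0
  bit 3: 0 → 1
  bit 4: 1 → 0
  bit 5: 1 → 0
  bit 6: 0 → 1
  bit 7: 1 → 0
= 10010010


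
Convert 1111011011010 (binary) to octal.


Group into 3-bit groups: 001111011011010
  001 = 1
  111 = 7
  011 = 3
  011 = 3
  010 = 2
= 0o17332


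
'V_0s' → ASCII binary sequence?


String: 'V_0s'  (4 characters)
Per-character ASCII lookup:
  'V': uppercase starts at 65: 'V' = 65 + 21 = 86 → 1010110
  '_': special character: '_' = 95 → 1011111
  '0': digits start at 48: '0' = 48 + 0 = 48 → 110000
  's': lowercase starts at 97: 's' = 97 + 18 = 115 → 1110011
= 1010110 1011111 110000 1110011


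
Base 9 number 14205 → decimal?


Positional values (base 9):
  5 × 9^0 = 5 × 1 = 5
  0 × 9^1 = 0 × 9 = 0
  2 × 9^2 = 2 × 81 = 162
  4 × 9^3 = 4 × 729 = 2916
  1 × 9^4 = 1 × 6561 = 6561
Sum = 5 + 0 + 162 + 2916 + 6561
= 9644


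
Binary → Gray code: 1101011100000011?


Binary: 1101011100000011
Gray code: G = B XOR (B >> 1)
B >> 1 = 0110101110000001
1101011100000011 XOR 0110101110000001:
  1 XOR 0 = 1
  1 XOR 1 = 0
  0 XOR 1 = 1
  1 XOR 0 = 1
  0 XOR 1 = 1
  1 XOR 0 = 1
  1 XOR 1 = 0
  1 XOR 1 = 0
  0 XOR 1 = 1
  0 XOR 0 = 0
  0 XOR 0 = 0
  0 XOR 0 = 0
  0 XOR 0 = 0
  0 XOR 0 = 0
  1 XOR 0 = 1
  1 XOR 1 = 0
= 1011110010000010


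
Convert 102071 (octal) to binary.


Each octal digit → 3 binary bits:
  1 = 001
  0 = 000
  2 = 010
  0 = 000
  7 = 111
  1 = 001
Concatenate: 001 000 010 000 111 001
= 001000010000111001


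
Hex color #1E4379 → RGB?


Hex: #1E4379
R = 1E₁₆ = 30
G = 43₁₆ = 67
B = 79₁₆ = 121
= RGB(30, 67, 121)


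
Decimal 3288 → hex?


Divide by 16 repeatedly:
3288 ÷ 16 = 205 remainder 8 (8)
205 ÷ 16 = 12 remainder 13 (D)
12 ÷ 16 = 0 remainder 12 (C)
Reading remainders bottom-up:
= 0xCD8


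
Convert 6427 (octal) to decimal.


Positional values:
Position 0: 7 × 8^0 = 7
Position 1: 2 × 8^1 = 16
Position 2: 4 × 8^2 = 256
Position 3: 6 × 8^3 = 3072
Sum = 7 + 16 + 256 + 3072
= 3351


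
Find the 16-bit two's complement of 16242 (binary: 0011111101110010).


Original: 0011111101110010
Step 1 - Invert all bits: 1100000010001101
Step 2 - Add 1: 1100000010001101 + 1
= 1100000010001110 (represents -16242)


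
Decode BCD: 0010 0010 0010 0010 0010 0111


Each 4-bit group → digit:
  0010 → 2
  0010 → 2
  0010 → 2
  0010 → 2
  0010 → 2
  0111 → 7
= 222227


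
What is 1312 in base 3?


Divide by 3 repeatedly:
1312 ÷ 3 = 437 remainder 1
437 ÷ 3 = 145 remainder 2
145 ÷ 3 = 48 remainder 1
48 ÷ 3 = 16 remainder 0
16 ÷ 3 = 5 remainder 1
5 ÷ 3 = 1 remainder 2
1 ÷ 3 = 0 remainder 1
Reading remainders bottom-up:
= 1210121


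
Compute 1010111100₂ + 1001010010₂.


Align and add column by column (LSB to MSB, carry propagating):
  01010111100
+ 01001010010
  -----------
  col 0: 0 + 0 + 0 (carry in) = 0 → bit 0, carry out 0
  col 1: 0 + 1 + 0 (carry in) = 1 → bit 1, carry out 0
  col 2: 1 + 0 + 0 (carry in) = 1 → bit 1, carry out 0
  col 3: 1 + 0 + 0 (carry in) = 1 → bit 1, carry out 0
  col 4: 1 + 1 + 0 (carry in) = 2 → bit 0, carry out 1
  col 5: 1 + 0 + 1 (carry in) = 2 → bit 0, carry out 1
  col 6: 0 + 1 + 1 (carry in) = 2 → bit 0, carry out 1
  col 7: 1 + 0 + 1 (carry in) = 2 → bit 0, carry out 1
  col 8: 0 + 0 + 1 (carry in) = 1 → bit 1, carry out 0
  col 9: 1 + 1 + 0 (carry in) = 2 → bit 0, carry out 1
  col 10: 0 + 0 + 1 (carry in) = 1 → bit 1, carry out 0
Reading bits MSB→LSB: 10100001110
Strip leading zeros: 10100001110
= 10100001110


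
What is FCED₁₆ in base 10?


Positional values:
Position 0: D × 16^0 = 13 × 1 = 13
Position 1: E × 16^1 = 14 × 16 = 224
Position 2: C × 16^2 = 12 × 256 = 3072
Position 3: F × 16^3 = 15 × 4096 = 61440
Sum = 13 + 224 + 3072 + 61440
= 64749


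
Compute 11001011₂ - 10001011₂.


Align and subtract column by column (LSB to MSB, borrowing when needed):
  11001011
- 10001011
  --------
  col 0: (1 - 0 borrow-in) - 1 → 1 - 1 = 0, borrow out 0
  col 1: (1 - 0 borrow-in) - 1 → 1 - 1 = 0, borrow out 0
  col 2: (0 - 0 borrow-in) - 0 → 0 - 0 = 0, borrow out 0
  col 3: (1 - 0 borrow-in) - 1 → 1 - 1 = 0, borrow out 0
  col 4: (0 - 0 borrow-in) - 0 → 0 - 0 = 0, borrow out 0
  col 5: (0 - 0 borrow-in) - 0 → 0 - 0 = 0, borrow out 0
  col 6: (1 - 0 borrow-in) - 0 → 1 - 0 = 1, borrow out 0
  col 7: (1 - 0 borrow-in) - 1 → 1 - 1 = 0, borrow out 0
Reading bits MSB→LSB: 01000000
Strip leading zeros: 1000000
= 1000000


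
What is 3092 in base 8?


Divide by 8 repeatedly:
3092 ÷ 8 = 386 remainder 4
386 ÷ 8 = 48 remainder 2
48 ÷ 8 = 6 remainder 0
6 ÷ 8 = 0 remainder 6
Reading remainders bottom-up:
= 0o6024


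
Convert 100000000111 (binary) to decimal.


Positional values:
Bit 0: 1 × 2^0 = 1
Bit 1: 1 × 2^1 = 2
Bit 2: 1 × 2^2 = 4
Bit 11: 1 × 2^11 = 2048
Sum = 1 + 2 + 4 + 2048
= 2055


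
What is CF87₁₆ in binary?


Each hex digit → 4 binary bits:
  C = 1100
  F = 1111
  8 = 1000
  7 = 0111
Concatenate: 1100 1111 1000 0111
= 1100111110000111


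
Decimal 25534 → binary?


Divide by 2 repeatedly:
25534 ÷ 2 = 12767 remainder 0
12767 ÷ 2 = 6383 remainder 1
6383 ÷ 2 = 3191 remainder 1
3191 ÷ 2 = 1595 remainder 1
1595 ÷ 2 = 797 remainder 1
797 ÷ 2 = 398 remainder 1
398 ÷ 2 = 199 remainder 0
199 ÷ 2 = 99 remainder 1
99 ÷ 2 = 49 remainder 1
49 ÷ 2 = 24 remainder 1
24 ÷ 2 = 12 remainder 0
12 ÷ 2 = 6 remainder 0
6 ÷ 2 = 3 remainder 0
3 ÷ 2 = 1 remainder 1
1 ÷ 2 = 0 remainder 1
Reading remainders bottom-up:
= 110001110111110


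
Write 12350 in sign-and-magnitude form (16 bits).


Sign bit: 0 (positive)
Magnitude: 12350 = 011000000111110
= 0011000000111110


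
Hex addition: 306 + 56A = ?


Align and add column by column (LSB to MSB, each column mod 16 with carry):
  0306
+ 056A
  ----
  col 0: 6(6) + A(10) + 0 (carry in) = 16 → 0(0), carry out 1
  col 1: 0(0) + 6(6) + 1 (carry in) = 7 → 7(7), carry out 0
  col 2: 3(3) + 5(5) + 0 (carry in) = 8 → 8(8), carry out 0
  col 3: 0(0) + 0(0) + 0 (carry in) = 0 → 0(0), carry out 0
Reading digits MSB→LSB: 0870
Strip leading zeros: 870
= 0x870


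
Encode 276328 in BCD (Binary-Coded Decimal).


Each digit → 4-bit binary:
  2 → 0010
  7 → 0111
  6 → 0110
  3 → 0011
  2 → 0010
  8 → 1000
= 0010 0111 0110 0011 0010 1000


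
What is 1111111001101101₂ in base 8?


Group into 3-bit groups: 001111111001101101
  001 = 1
  111 = 7
  111 = 7
  001 = 1
  101 = 5
  101 = 5
= 0o177155


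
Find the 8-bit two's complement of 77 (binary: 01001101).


Original: 01001101
Step 1 - Invert all bits: 10110010
Step 2 - Add 1: 10110010 + 1
= 10110011 (represents -77)


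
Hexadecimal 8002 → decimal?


Positional values:
Position 0: 2 × 16^0 = 2 × 1 = 2
Position 1: 0 × 16^1 = 0 × 16 = 0
Position 2: 0 × 16^2 = 0 × 256 = 0
Position 3: 8 × 16^3 = 8 × 4096 = 32768
Sum = 2 + 0 + 0 + 32768
= 32770


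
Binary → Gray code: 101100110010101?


Binary: 101100110010101
Gray code: G = B XOR (B >> 1)
B >> 1 = 010110011001010
101100110010101 XOR 010110011001010:
  1 XOR 0 = 1
  0 XOR 1 = 1
  1 XOR 0 = 1
  1 XOR 1 = 0
  0 XOR 1 = 1
  0 XOR 0 = 0
  1 XOR 0 = 1
  1 XOR 1 = 0
  0 XOR 1 = 1
  0 XOR 0 = 0
  1 XOR 0 = 1
  0 XOR 1 = 1
  1 XOR 0 = 1
  0 XOR 1 = 1
  1 XOR 0 = 1
= 111010101011111


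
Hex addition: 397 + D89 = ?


Align and add column by column (LSB to MSB, each column mod 16 with carry):
  0397
+ 0D89
  ----
  col 0: 7(7) + 9(9) + 0 (carry in) = 16 → 0(0), carry out 1
  col 1: 9(9) + 8(8) + 1 (carry in) = 18 → 2(2), carry out 1
  col 2: 3(3) + D(13) + 1 (carry in) = 17 → 1(1), carry out 1
  col 3: 0(0) + 0(0) + 1 (carry in) = 1 → 1(1), carry out 0
Reading digits MSB→LSB: 1120
Strip leading zeros: 1120
= 0x1120


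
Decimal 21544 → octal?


Divide by 8 repeatedly:
21544 ÷ 8 = 2693 remainder 0
2693 ÷ 8 = 336 remainder 5
336 ÷ 8 = 42 remainder 0
42 ÷ 8 = 5 remainder 2
5 ÷ 8 = 0 remainder 5
Reading remainders bottom-up:
= 0o52050


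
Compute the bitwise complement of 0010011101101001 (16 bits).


Original: 0010011101101001
Invert all bits:
  bit 0: 0 → 1
  bit 1: 0 → 1
  bit 2: 1 → 0
  bit 3: 0 → 1
  bit 4: 0 → 1
  bit 5: 1 → 0
  bit 6: 1 → 0
  bit 7: 1 → 0
  bit 8: 0 → 1
  bit 9: 1 → 0
  bit 10: 1 → 0
  bit 11: 0 → 1
  bit 12: 1 → 0
  bit 13: 0 → 1
  bit 14: 0 → 1
  bit 15: 1 → 0
= 1101100010010110


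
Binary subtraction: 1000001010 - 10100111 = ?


Align and subtract column by column (LSB to MSB, borrowing when needed):
  1000001010
- 0010100111
  ----------
  col 0: (0 - 0 borrow-in) - 1 → borrow from next column: (0+2) - 1 = 1, borrow out 1
  col 1: (1 - 1 borrow-in) - 1 → borrow from next column: (0+2) - 1 = 1, borrow out 1
  col 2: (0 - 1 borrow-in) - 1 → borrow from next column: (-1+2) - 1 = 0, borrow out 1
  col 3: (1 - 1 borrow-in) - 0 → 0 - 0 = 0, borrow out 0
  col 4: (0 - 0 borrow-in) - 0 → 0 - 0 = 0, borrow out 0
  col 5: (0 - 0 borrow-in) - 1 → borrow from next column: (0+2) - 1 = 1, borrow out 1
  col 6: (0 - 1 borrow-in) - 0 → borrow from next column: (-1+2) - 0 = 1, borrow out 1
  col 7: (0 - 1 borrow-in) - 1 → borrow from next column: (-1+2) - 1 = 0, borrow out 1
  col 8: (0 - 1 borrow-in) - 0 → borrow from next column: (-1+2) - 0 = 1, borrow out 1
  col 9: (1 - 1 borrow-in) - 0 → 0 - 0 = 0, borrow out 0
Reading bits MSB→LSB: 0101100011
Strip leading zeros: 101100011
= 101100011


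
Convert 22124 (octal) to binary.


Each octal digit → 3 binary bits:
  2 = 010
  2 = 010
  1 = 001
  2 = 010
  4 = 100
Concatenate: 010 010 001 010 100
= 010010001010100


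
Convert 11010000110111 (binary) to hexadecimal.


Group into 4-bit nibbles: 0011010000110111
  0011 = 3
  0100 = 4
  0011 = 3
  0111 = 7
= 0x3437


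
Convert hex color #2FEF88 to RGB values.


Hex: #2FEF88
R = 2F₁₆ = 47
G = EF₁₆ = 239
B = 88₁₆ = 136
= RGB(47, 239, 136)


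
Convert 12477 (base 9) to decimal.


Positional values (base 9):
  7 × 9^0 = 7 × 1 = 7
  7 × 9^1 = 7 × 9 = 63
  4 × 9^2 = 4 × 81 = 324
  2 × 9^3 = 2 × 729 = 1458
  1 × 9^4 = 1 × 6561 = 6561
Sum = 7 + 63 + 324 + 1458 + 6561
= 8413


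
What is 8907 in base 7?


Divide by 7 repeatedly:
8907 ÷ 7 = 1272 remainder 3
1272 ÷ 7 = 181 remainder 5
181 ÷ 7 = 25 remainder 6
25 ÷ 7 = 3 remainder 4
3 ÷ 7 = 0 remainder 3
Reading remainders bottom-up:
= 34653


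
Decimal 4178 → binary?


Divide by 2 repeatedly:
4178 ÷ 2 = 2089 remainder 0
2089 ÷ 2 = 1044 remainder 1
1044 ÷ 2 = 522 remainder 0
522 ÷ 2 = 261 remainder 0
261 ÷ 2 = 130 remainder 1
130 ÷ 2 = 65 remainder 0
65 ÷ 2 = 32 remainder 1
32 ÷ 2 = 16 remainder 0
16 ÷ 2 = 8 remainder 0
8 ÷ 2 = 4 remainder 0
4 ÷ 2 = 2 remainder 0
2 ÷ 2 = 1 remainder 0
1 ÷ 2 = 0 remainder 1
Reading remainders bottom-up:
= 1000001010010


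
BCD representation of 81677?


Each digit → 4-bit binary:
  8 → 1000
  1 → 0001
  6 → 0110
  7 → 0111
  7 → 0111
= 1000 0001 0110 0111 0111


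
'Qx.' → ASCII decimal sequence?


String: 'Qx.'  (3 characters)
Per-character ASCII lookup:
  'Q': uppercase starts at 65: 'Q' = 65 + 16 = 81
  'x': lowercase starts at 97: 'x' = 97 + 23 = 120
  '.': special character: '.' = 46
= 81 120 46


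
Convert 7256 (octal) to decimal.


Positional values:
Position 0: 6 × 8^0 = 6
Position 1: 5 × 8^1 = 40
Position 2: 2 × 8^2 = 128
Position 3: 7 × 8^3 = 3584
Sum = 6 + 40 + 128 + 3584
= 3758


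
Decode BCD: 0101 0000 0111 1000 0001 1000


Each 4-bit group → digit:
  0101 → 5
  0000 → 0
  0111 → 7
  1000 → 8
  0001 → 1
  1000 → 8
= 507818


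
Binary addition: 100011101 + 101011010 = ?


Align and add column by column (LSB to MSB, carry propagating):
  0100011101
+ 0101011010
  ----------
  col 0: 1 + 0 + 0 (carry in) = 1 → bit 1, carry out 0
  col 1: 0 + 1 + 0 (carry in) = 1 → bit 1, carry out 0
  col 2: 1 + 0 + 0 (carry in) = 1 → bit 1, carry out 0
  col 3: 1 + 1 + 0 (carry in) = 2 → bit 0, carry out 1
  col 4: 1 + 1 + 1 (carry in) = 3 → bit 1, carry out 1
  col 5: 0 + 0 + 1 (carry in) = 1 → bit 1, carry out 0
  col 6: 0 + 1 + 0 (carry in) = 1 → bit 1, carry out 0
  col 7: 0 + 0 + 0 (carry in) = 0 → bit 0, carry out 0
  col 8: 1 + 1 + 0 (carry in) = 2 → bit 0, carry out 1
  col 9: 0 + 0 + 1 (carry in) = 1 → bit 1, carry out 0
Reading bits MSB→LSB: 1001110111
Strip leading zeros: 1001110111
= 1001110111


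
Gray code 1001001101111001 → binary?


Gray code: 1001001101111001
MSB stays the same: 1
Each subsequent bit = prev_binary XOR current_gray:
  B[1] = 1 XOR 0 = 1
  B[2] = 1 XOR 0 = 1
  B[3] = 1 XOR 1 = 0
  B[4] = 0 XOR 0 = 0
  B[5] = 0 XOR 0 = 0
  B[6] = 0 XOR 1 = 1
  B[7] = 1 XOR 1 = 0
  B[8] = 0 XOR 0 = 0
  B[9] = 0 XOR 1 = 1
  B[10] = 1 XOR 1 = 0
  B[11] = 0 XOR 1 = 1
  B[12] = 1 XOR 1 = 0
  B[13] = 0 XOR 0 = 0
  B[14] = 0 XOR 0 = 0
  B[15] = 0 XOR 1 = 1
= 1110001001010001 (57937 decimal)


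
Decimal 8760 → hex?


Divide by 16 repeatedly:
8760 ÷ 16 = 547 remainder 8 (8)
547 ÷ 16 = 34 remainder 3 (3)
34 ÷ 16 = 2 remainder 2 (2)
2 ÷ 16 = 0 remainder 2 (2)
Reading remainders bottom-up:
= 0x2238


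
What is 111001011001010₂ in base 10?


Positional values:
Bit 1: 1 × 2^1 = 2
Bit 3: 1 × 2^3 = 8
Bit 6: 1 × 2^6 = 64
Bit 7: 1 × 2^7 = 128
Bit 9: 1 × 2^9 = 512
Bit 12: 1 × 2^12 = 4096
Bit 13: 1 × 2^13 = 8192
Bit 14: 1 × 2^14 = 16384
Sum = 2 + 8 + 64 + 128 + 512 + 4096 + 8192 + 16384
= 29386


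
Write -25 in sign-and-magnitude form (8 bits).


Sign bit: 1 (negative)
Magnitude: 25 = 0011001
= 10011001


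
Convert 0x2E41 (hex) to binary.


Each hex digit → 4 binary bits:
  2 = 0010
  E = 1110
  4 = 0100
  1 = 0001
Concatenate: 0010 1110 0100 0001
= 0010111001000001


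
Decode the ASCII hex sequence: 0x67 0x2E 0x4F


Codes (hex): 0x67 0x2E 0x4F
Per-code ASCII lookup:
  0x67 = 103  (range 97-122: lowercase, 103 - 97 = 6) → 'g'
  0x2E = 46  (special character) → '.'
  0x4F = 79  (range 65-90: uppercase, 79 - 65 = 14) → 'O'
= 'g.O'


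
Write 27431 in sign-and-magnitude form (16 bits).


Sign bit: 0 (positive)
Magnitude: 27431 = 110101100100111
= 0110101100100111


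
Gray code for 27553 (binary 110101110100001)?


Binary: 110101110100001
Gray code: G = B XOR (B >> 1)
B >> 1 = 011010111010000
110101110100001 XOR 011010111010000:
  1 XOR 0 = 1
  1 XOR 1 = 0
  0 XOR 1 = 1
  1 XOR 0 = 1
  0 XOR 1 = 1
  1 XOR 0 = 1
  1 XOR 1 = 0
  1 XOR 1 = 0
  0 XOR 1 = 1
  1 XOR 0 = 1
  0 XOR 1 = 1
  0 XOR 0 = 0
  0 XOR 0 = 0
  0 XOR 0 = 0
  1 XOR 0 = 1
= 101111001110001


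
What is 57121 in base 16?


Divide by 16 repeatedly:
57121 ÷ 16 = 3570 remainder 1 (1)
3570 ÷ 16 = 223 remainder 2 (2)
223 ÷ 16 = 13 remainder 15 (F)
13 ÷ 16 = 0 remainder 13 (D)
Reading remainders bottom-up:
= 0xDF21


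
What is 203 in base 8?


Divide by 8 repeatedly:
203 ÷ 8 = 25 remainder 3
25 ÷ 8 = 3 remainder 1
3 ÷ 8 = 0 remainder 3
Reading remainders bottom-up:
= 0o313


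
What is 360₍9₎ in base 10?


Positional values (base 9):
  0 × 9^0 = 0 × 1 = 0
  6 × 9^1 = 6 × 9 = 54
  3 × 9^2 = 3 × 81 = 243
Sum = 0 + 54 + 243
= 297


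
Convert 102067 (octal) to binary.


Each octal digit → 3 binary bits:
  1 = 001
  0 = 000
  2 = 010
  0 = 000
  6 = 110
  7 = 111
Concatenate: 001 000 010 000 110 111
= 001000010000110111


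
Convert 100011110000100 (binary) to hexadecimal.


Group into 4-bit nibbles: 0100011110000100
  0100 = 4
  0111 = 7
  1000 = 8
  0100 = 4
= 0x4784


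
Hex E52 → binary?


Each hex digit → 4 binary bits:
  E = 1110
  5 = 0101
  2 = 0010
Concatenate: 1110 0101 0010
= 111001010010


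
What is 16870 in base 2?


Divide by 2 repeatedly:
16870 ÷ 2 = 8435 remainder 0
8435 ÷ 2 = 4217 remainder 1
4217 ÷ 2 = 2108 remainder 1
2108 ÷ 2 = 1054 remainder 0
1054 ÷ 2 = 527 remainder 0
527 ÷ 2 = 263 remainder 1
263 ÷ 2 = 131 remainder 1
131 ÷ 2 = 65 remainder 1
65 ÷ 2 = 32 remainder 1
32 ÷ 2 = 16 remainder 0
16 ÷ 2 = 8 remainder 0
8 ÷ 2 = 4 remainder 0
4 ÷ 2 = 2 remainder 0
2 ÷ 2 = 1 remainder 0
1 ÷ 2 = 0 remainder 1
Reading remainders bottom-up:
= 100000111100110


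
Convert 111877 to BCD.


Each digit → 4-bit binary:
  1 → 0001
  1 → 0001
  1 → 0001
  8 → 1000
  7 → 0111
  7 → 0111
= 0001 0001 0001 1000 0111 0111


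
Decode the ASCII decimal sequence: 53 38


Codes (decimal): 53 38
Per-code ASCII lookup:
  53  (range 48-57: digits, 53 - 48 = 5) → '5'
  38  (special character) → '&'
= '5&'


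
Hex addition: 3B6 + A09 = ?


Align and add column by column (LSB to MSB, each column mod 16 with carry):
  03B6
+ 0A09
  ----
  col 0: 6(6) + 9(9) + 0 (carry in) = 15 → F(15), carry out 0
  col 1: B(11) + 0(0) + 0 (carry in) = 11 → B(11), carry out 0
  col 2: 3(3) + A(10) + 0 (carry in) = 13 → D(13), carry out 0
  col 3: 0(0) + 0(0) + 0 (carry in) = 0 → 0(0), carry out 0
Reading digits MSB→LSB: 0DBF
Strip leading zeros: DBF
= 0xDBF


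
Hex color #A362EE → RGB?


Hex: #A362EE
R = A3₁₆ = 163
G = 62₁₆ = 98
B = EE₁₆ = 238
= RGB(163, 98, 238)


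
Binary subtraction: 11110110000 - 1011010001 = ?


Align and subtract column by column (LSB to MSB, borrowing when needed):
  11110110000
- 01011010001
  -----------
  col 0: (0 - 0 borrow-in) - 1 → borrow from next column: (0+2) - 1 = 1, borrow out 1
  col 1: (0 - 1 borrow-in) - 0 → borrow from next column: (-1+2) - 0 = 1, borrow out 1
  col 2: (0 - 1 borrow-in) - 0 → borrow from next column: (-1+2) - 0 = 1, borrow out 1
  col 3: (0 - 1 borrow-in) - 0 → borrow from next column: (-1+2) - 0 = 1, borrow out 1
  col 4: (1 - 1 borrow-in) - 1 → borrow from next column: (0+2) - 1 = 1, borrow out 1
  col 5: (1 - 1 borrow-in) - 0 → 0 - 0 = 0, borrow out 0
  col 6: (0 - 0 borrow-in) - 1 → borrow from next column: (0+2) - 1 = 1, borrow out 1
  col 7: (1 - 1 borrow-in) - 1 → borrow from next column: (0+2) - 1 = 1, borrow out 1
  col 8: (1 - 1 borrow-in) - 0 → 0 - 0 = 0, borrow out 0
  col 9: (1 - 0 borrow-in) - 1 → 1 - 1 = 0, borrow out 0
  col 10: (1 - 0 borrow-in) - 0 → 1 - 0 = 1, borrow out 0
Reading bits MSB→LSB: 10011011111
Strip leading zeros: 10011011111
= 10011011111


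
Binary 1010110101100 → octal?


Group into 3-bit groups: 001010110101100
  001 = 1
  010 = 2
  110 = 6
  101 = 5
  100 = 4
= 0o12654


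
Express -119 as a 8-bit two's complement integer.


Original: 01110111
Step 1 - Invert all bits: 10001000
Step 2 - Add 1: 10001000 + 1
= 10001001 (represents -119)


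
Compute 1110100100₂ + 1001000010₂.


Align and add column by column (LSB to MSB, carry propagating):
  01110100100
+ 01001000010
  -----------
  col 0: 0 + 0 + 0 (carry in) = 0 → bit 0, carry out 0
  col 1: 0 + 1 + 0 (carry in) = 1 → bit 1, carry out 0
  col 2: 1 + 0 + 0 (carry in) = 1 → bit 1, carry out 0
  col 3: 0 + 0 + 0 (carry in) = 0 → bit 0, carry out 0
  col 4: 0 + 0 + 0 (carry in) = 0 → bit 0, carry out 0
  col 5: 1 + 0 + 0 (carry in) = 1 → bit 1, carry out 0
  col 6: 0 + 1 + 0 (carry in) = 1 → bit 1, carry out 0
  col 7: 1 + 0 + 0 (carry in) = 1 → bit 1, carry out 0
  col 8: 1 + 0 + 0 (carry in) = 1 → bit 1, carry out 0
  col 9: 1 + 1 + 0 (carry in) = 2 → bit 0, carry out 1
  col 10: 0 + 0 + 1 (carry in) = 1 → bit 1, carry out 0
Reading bits MSB→LSB: 10111100110
Strip leading zeros: 10111100110
= 10111100110


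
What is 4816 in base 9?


Divide by 9 repeatedly:
4816 ÷ 9 = 535 remainder 1
535 ÷ 9 = 59 remainder 4
59 ÷ 9 = 6 remainder 5
6 ÷ 9 = 0 remainder 6
Reading remainders bottom-up:
= 6541


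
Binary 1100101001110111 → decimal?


Positional values:
Bit 0: 1 × 2^0 = 1
Bit 1: 1 × 2^1 = 2
Bit 2: 1 × 2^2 = 4
Bit 4: 1 × 2^4 = 16
Bit 5: 1 × 2^5 = 32
Bit 6: 1 × 2^6 = 64
Bit 9: 1 × 2^9 = 512
Bit 11: 1 × 2^11 = 2048
Bit 14: 1 × 2^14 = 16384
Bit 15: 1 × 2^15 = 32768
Sum = 1 + 2 + 4 + 16 + 32 + 64 + 512 + 2048 + 16384 + 32768
= 51831


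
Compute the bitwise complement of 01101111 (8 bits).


Original: 01101111
Invert all bits:
  bit 0: 0 → 1
  bit 1: 1 → 0
  bit 2: 1 → 0
  bit 3: 0 → 1
  bit 4: 1 → 0
  bit 5: 1 → 0
  bit 6: 1 → 0
  bit 7: 1 → 0
= 10010000


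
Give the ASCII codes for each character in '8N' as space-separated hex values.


String: '8N'  (2 characters)
Per-character ASCII lookup:
  '8': digits start at 48: '8' = 48 + 8 = 56 → 0x38
  'N': uppercase starts at 65: 'N' = 65 + 13 = 78 → 0x4E
= 0x38 0x4E


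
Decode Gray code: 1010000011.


Gray code: 1010000011
MSB stays the same: 1
Each subsequent bit = prev_binary XOR current_gray:
  B[1] = 1 XOR 0 = 1
  B[2] = 1 XOR 1 = 0
  B[3] = 0 XOR 0 = 0
  B[4] = 0 XOR 0 = 0
  B[5] = 0 XOR 0 = 0
  B[6] = 0 XOR 0 = 0
  B[7] = 0 XOR 0 = 0
  B[8] = 0 XOR 1 = 1
  B[9] = 1 XOR 1 = 0
= 1100000010 (770 decimal)


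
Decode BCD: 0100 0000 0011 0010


Each 4-bit group → digit:
  0100 → 4
  0000 → 0
  0011 → 3
  0010 → 2
= 4032


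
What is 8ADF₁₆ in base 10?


Positional values:
Position 0: F × 16^0 = 15 × 1 = 15
Position 1: D × 16^1 = 13 × 16 = 208
Position 2: A × 16^2 = 10 × 256 = 2560
Position 3: 8 × 16^3 = 8 × 4096 = 32768
Sum = 15 + 208 + 2560 + 32768
= 35551


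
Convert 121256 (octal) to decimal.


Positional values:
Position 0: 6 × 8^0 = 6
Position 1: 5 × 8^1 = 40
Position 2: 2 × 8^2 = 128
Position 3: 1 × 8^3 = 512
Position 4: 2 × 8^4 = 8192
Position 5: 1 × 8^5 = 32768
Sum = 6 + 40 + 128 + 512 + 8192 + 32768
= 41646


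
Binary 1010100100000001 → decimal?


Positional values:
Bit 0: 1 × 2^0 = 1
Bit 8: 1 × 2^8 = 256
Bit 11: 1 × 2^11 = 2048
Bit 13: 1 × 2^13 = 8192
Bit 15: 1 × 2^15 = 32768
Sum = 1 + 256 + 2048 + 8192 + 32768
= 43265


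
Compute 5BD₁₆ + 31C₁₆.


Align and add column by column (LSB to MSB, each column mod 16 with carry):
  05BD
+ 031C
  ----
  col 0: D(13) + C(12) + 0 (carry in) = 25 → 9(9), carry out 1
  col 1: B(11) + 1(1) + 1 (carry in) = 13 → D(13), carry out 0
  col 2: 5(5) + 3(3) + 0 (carry in) = 8 → 8(8), carry out 0
  col 3: 0(0) + 0(0) + 0 (carry in) = 0 → 0(0), carry out 0
Reading digits MSB→LSB: 08D9
Strip leading zeros: 8D9
= 0x8D9


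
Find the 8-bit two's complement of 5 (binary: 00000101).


Original: 00000101
Step 1 - Invert all bits: 11111010
Step 2 - Add 1: 11111010 + 1
= 11111011 (represents -5)


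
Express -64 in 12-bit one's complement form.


Original: 000001000000
Invert all bits:
  bit 0: 0 → 1
  bit 1: 0 → 1
  bit 2: 0 → 1
  bit 3: 0 → 1
  bit 4: 0 → 1
  bit 5: 1 → 0
  bit 6: 0 → 1
  bit 7: 0 → 1
  bit 8: 0 → 1
  bit 9: 0 → 1
  bit 10: 0 → 1
  bit 11: 0 → 1
= 111110111111


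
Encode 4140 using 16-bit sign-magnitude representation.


Sign bit: 0 (positive)
Magnitude: 4140 = 001000000101100
= 0001000000101100


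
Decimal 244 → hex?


Divide by 16 repeatedly:
244 ÷ 16 = 15 remainder 4 (4)
15 ÷ 16 = 0 remainder 15 (F)
Reading remainders bottom-up:
= 0xF4


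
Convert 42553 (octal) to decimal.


Positional values:
Position 0: 3 × 8^0 = 3
Position 1: 5 × 8^1 = 40
Position 2: 5 × 8^2 = 320
Position 3: 2 × 8^3 = 1024
Position 4: 4 × 8^4 = 16384
Sum = 3 + 40 + 320 + 1024 + 16384
= 17771


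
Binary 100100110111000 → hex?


Group into 4-bit nibbles: 0100100110111000
  0100 = 4
  1001 = 9
  1011 = B
  1000 = 8
= 0x49B8


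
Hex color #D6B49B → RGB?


Hex: #D6B49B
R = D6₁₆ = 214
G = B4₁₆ = 180
B = 9B₁₆ = 155
= RGB(214, 180, 155)


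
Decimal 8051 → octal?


Divide by 8 repeatedly:
8051 ÷ 8 = 1006 remainder 3
1006 ÷ 8 = 125 remainder 6
125 ÷ 8 = 15 remainder 5
15 ÷ 8 = 1 remainder 7
1 ÷ 8 = 0 remainder 1
Reading remainders bottom-up:
= 0o17563


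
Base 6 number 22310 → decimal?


Positional values (base 6):
  0 × 6^0 = 0 × 1 = 0
  1 × 6^1 = 1 × 6 = 6
  3 × 6^2 = 3 × 36 = 108
  2 × 6^3 = 2 × 216 = 432
  2 × 6^4 = 2 × 1296 = 2592
Sum = 0 + 6 + 108 + 432 + 2592
= 3138


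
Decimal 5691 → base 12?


Divide by 12 repeatedly:
5691 ÷ 12 = 474 remainder 3
474 ÷ 12 = 39 remainder 6
39 ÷ 12 = 3 remainder 3
3 ÷ 12 = 0 remainder 3
Reading remainders bottom-up:
= 3363


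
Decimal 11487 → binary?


Divide by 2 repeatedly:
11487 ÷ 2 = 5743 remainder 1
5743 ÷ 2 = 2871 remainder 1
2871 ÷ 2 = 1435 remainder 1
1435 ÷ 2 = 717 remainder 1
717 ÷ 2 = 358 remainder 1
358 ÷ 2 = 179 remainder 0
179 ÷ 2 = 89 remainder 1
89 ÷ 2 = 44 remainder 1
44 ÷ 2 = 22 remainder 0
22 ÷ 2 = 11 remainder 0
11 ÷ 2 = 5 remainder 1
5 ÷ 2 = 2 remainder 1
2 ÷ 2 = 1 remainder 0
1 ÷ 2 = 0 remainder 1
Reading remainders bottom-up:
= 10110011011111


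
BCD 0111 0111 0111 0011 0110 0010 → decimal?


Each 4-bit group → digit:
  0111 → 7
  0111 → 7
  0111 → 7
  0011 → 3
  0110 → 6
  0010 → 2
= 777362


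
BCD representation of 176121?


Each digit → 4-bit binary:
  1 → 0001
  7 → 0111
  6 → 0110
  1 → 0001
  2 → 0010
  1 → 0001
= 0001 0111 0110 0001 0010 0001


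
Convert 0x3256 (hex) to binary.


Each hex digit → 4 binary bits:
  3 = 0011
  2 = 0010
  5 = 0101
  6 = 0110
Concatenate: 0011 0010 0101 0110
= 0011001001010110


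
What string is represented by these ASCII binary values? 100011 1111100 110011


Codes (binary): 100011 1111100 110011
Per-code ASCII lookup:
  100011 = 35  (special character) → '#'
  1111100 = 124  (special character) → '|'
  110011 = 51  (range 48-57: digits, 51 - 48 = 3) → '3'
= '#|3'


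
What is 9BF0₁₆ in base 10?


Positional values:
Position 0: 0 × 16^0 = 0 × 1 = 0
Position 1: F × 16^1 = 15 × 16 = 240
Position 2: B × 16^2 = 11 × 256 = 2816
Position 3: 9 × 16^3 = 9 × 4096 = 36864
Sum = 0 + 240 + 2816 + 36864
= 39920


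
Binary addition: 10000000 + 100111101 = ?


Align and add column by column (LSB to MSB, carry propagating):
  0010000000
+ 0100111101
  ----------
  col 0: 0 + 1 + 0 (carry in) = 1 → bit 1, carry out 0
  col 1: 0 + 0 + 0 (carry in) = 0 → bit 0, carry out 0
  col 2: 0 + 1 + 0 (carry in) = 1 → bit 1, carry out 0
  col 3: 0 + 1 + 0 (carry in) = 1 → bit 1, carry out 0
  col 4: 0 + 1 + 0 (carry in) = 1 → bit 1, carry out 0
  col 5: 0 + 1 + 0 (carry in) = 1 → bit 1, carry out 0
  col 6: 0 + 0 + 0 (carry in) = 0 → bit 0, carry out 0
  col 7: 1 + 0 + 0 (carry in) = 1 → bit 1, carry out 0
  col 8: 0 + 1 + 0 (carry in) = 1 → bit 1, carry out 0
  col 9: 0 + 0 + 0 (carry in) = 0 → bit 0, carry out 0
Reading bits MSB→LSB: 0110111101
Strip leading zeros: 110111101
= 110111101


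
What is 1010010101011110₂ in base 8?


Group into 3-bit groups: 001010010101011110
  001 = 1
  010 = 2
  010 = 2
  101 = 5
  011 = 3
  110 = 6
= 0o122536


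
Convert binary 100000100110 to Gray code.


Binary: 100000100110
Gray code: G = B XOR (B >> 1)
B >> 1 = 010000010011
100000100110 XOR 010000010011:
  1 XOR 0 = 1
  0 XOR 1 = 1
  0 XOR 0 = 0
  0 XOR 0 = 0
  0 XOR 0 = 0
  0 XOR 0 = 0
  1 XOR 0 = 1
  0 XOR 1 = 1
  0 XOR 0 = 0
  1 XOR 0 = 1
  1 XOR 1 = 0
  0 XOR 1 = 1
= 110000110101


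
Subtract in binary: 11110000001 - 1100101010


Align and subtract column by column (LSB to MSB, borrowing when needed):
  11110000001
- 01100101010
  -----------
  col 0: (1 - 0 borrow-in) - 0 → 1 - 0 = 1, borrow out 0
  col 1: (0 - 0 borrow-in) - 1 → borrow from next column: (0+2) - 1 = 1, borrow out 1
  col 2: (0 - 1 borrow-in) - 0 → borrow from next column: (-1+2) - 0 = 1, borrow out 1
  col 3: (0 - 1 borrow-in) - 1 → borrow from next column: (-1+2) - 1 = 0, borrow out 1
  col 4: (0 - 1 borrow-in) - 0 → borrow from next column: (-1+2) - 0 = 1, borrow out 1
  col 5: (0 - 1 borrow-in) - 1 → borrow from next column: (-1+2) - 1 = 0, borrow out 1
  col 6: (0 - 1 borrow-in) - 0 → borrow from next column: (-1+2) - 0 = 1, borrow out 1
  col 7: (1 - 1 borrow-in) - 0 → 0 - 0 = 0, borrow out 0
  col 8: (1 - 0 borrow-in) - 1 → 1 - 1 = 0, borrow out 0
  col 9: (1 - 0 borrow-in) - 1 → 1 - 1 = 0, borrow out 0
  col 10: (1 - 0 borrow-in) - 0 → 1 - 0 = 1, borrow out 0
Reading bits MSB→LSB: 10001010111
Strip leading zeros: 10001010111
= 10001010111


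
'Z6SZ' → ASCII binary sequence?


String: 'Z6SZ'  (4 characters)
Per-character ASCII lookup:
  'Z': uppercase starts at 65: 'Z' = 65 + 25 = 90 → 1011010
  '6': digits start at 48: '6' = 48 + 6 = 54 → 110110
  'S': uppercase starts at 65: 'S' = 65 + 18 = 83 → 1010011
  'Z': uppercase starts at 65: 'Z' = 65 + 25 = 90 → 1011010
= 1011010 110110 1010011 1011010


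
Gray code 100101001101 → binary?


Gray code: 100101001101
MSB stays the same: 1
Each subsequent bit = prev_binary XOR current_gray:
  B[1] = 1 XOR 0 = 1
  B[2] = 1 XOR 0 = 1
  B[3] = 1 XOR 1 = 0
  B[4] = 0 XOR 0 = 0
  B[5] = 0 XOR 1 = 1
  B[6] = 1 XOR 0 = 1
  B[7] = 1 XOR 0 = 1
  B[8] = 1 XOR 1 = 0
  B[9] = 0 XOR 1 = 1
  B[10] = 1 XOR 0 = 1
  B[11] = 1 XOR 1 = 0
= 111001110110 (3702 decimal)


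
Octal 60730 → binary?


Each octal digit → 3 binary bits:
  6 = 110
  0 = 000
  7 = 111
  3 = 011
  0 = 000
Concatenate: 110 000 111 011 000
= 110000111011000


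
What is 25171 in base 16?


Divide by 16 repeatedly:
25171 ÷ 16 = 1573 remainder 3 (3)
1573 ÷ 16 = 98 remainder 5 (5)
98 ÷ 16 = 6 remainder 2 (2)
6 ÷ 16 = 0 remainder 6 (6)
Reading remainders bottom-up:
= 0x6253


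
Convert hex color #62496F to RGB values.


Hex: #62496F
R = 62₁₆ = 98
G = 49₁₆ = 73
B = 6F₁₆ = 111
= RGB(98, 73, 111)


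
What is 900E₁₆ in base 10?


Positional values:
Position 0: E × 16^0 = 14 × 1 = 14
Position 1: 0 × 16^1 = 0 × 16 = 0
Position 2: 0 × 16^2 = 0 × 256 = 0
Position 3: 9 × 16^3 = 9 × 4096 = 36864
Sum = 14 + 0 + 0 + 36864
= 36878


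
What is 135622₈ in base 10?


Positional values:
Position 0: 2 × 8^0 = 2
Position 1: 2 × 8^1 = 16
Position 2: 6 × 8^2 = 384
Position 3: 5 × 8^3 = 2560
Position 4: 3 × 8^4 = 12288
Position 5: 1 × 8^5 = 32768
Sum = 2 + 16 + 384 + 2560 + 12288 + 32768
= 48018


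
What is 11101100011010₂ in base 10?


Positional values:
Bit 1: 1 × 2^1 = 2
Bit 3: 1 × 2^3 = 8
Bit 4: 1 × 2^4 = 16
Bit 8: 1 × 2^8 = 256
Bit 9: 1 × 2^9 = 512
Bit 11: 1 × 2^11 = 2048
Bit 12: 1 × 2^12 = 4096
Bit 13: 1 × 2^13 = 8192
Sum = 2 + 8 + 16 + 256 + 512 + 2048 + 4096 + 8192
= 15130
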